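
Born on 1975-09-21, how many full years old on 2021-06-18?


Birth: 1975-09-21
Reference: 2021-06-18
Year difference: 2021 - 1975 = 46
Birthday not yet reached in 2021, subtract 1

45 years old


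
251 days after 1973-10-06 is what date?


Start: 1973-10-06, add 251 days
October 1973 has 31 days: 31 - 6 = 25 days to October 31 -> 226 left
November 1973 has 30 days -> 196 left
December 1973 has 31 days -> 165 left
January 1974 has 31 days -> 134 left
February 1974 has 28 days -> 106 left
March 1974 has 31 days -> 75 left
April 1974 has 30 days -> 45 left
May 1974 has 31 days -> 14 left
June 1974: 14 <= 30 -> lands on June 14

Result: 1974-06-14


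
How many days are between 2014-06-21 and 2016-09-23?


From 2014-06-21 to 2016-09-23
2014-06-21: days before June = 31 + 28 + 31 + 30 + 31 = 151 (2014 is not a leap year); day of year = 151 + 21 = 172
2016-09-23: days before September = 31 + 29 + 31 + 30 + 31 + 30 + 31 + 31 = 244 (2016 is a leap year); day of year = 244 + 23 = 267
Rest of 2014: 365 - 172 = 193
Full years 2015 (365): 365
Total = 193 + 365 + 267 = 825

825 days


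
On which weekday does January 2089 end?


January 2089 has 31 days
Anchor: Jan 1, 2089. With p = 2089 - 1 = 2088: (p + p//4 - p//100 + p//400) mod 7 = (2088 + 522 - 20 + 5) mod 7 = 2595 mod 7 = 5 -> Saturday (Mon=0 ... Sun=6)
January 1 is the anchor itself -> Saturday
Last day offset: 31 - 1 = 30 days
Weekday index = (5 + 30) mod 7 = 0

Monday, January 31


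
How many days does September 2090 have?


September 2090

30 days


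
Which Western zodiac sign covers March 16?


Date: March 16
Conventional tropical zodiac dates: Pisces from February 19 onward; Aries starts March 21
March 16 falls within the Pisces range

Pisces


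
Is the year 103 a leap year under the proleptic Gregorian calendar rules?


Gregorian leap year rule: divisible by 4, but not by 100, unless also by 400.
103 is not divisible by 4 -> not a leap year

No


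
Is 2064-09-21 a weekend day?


Anchor: Jan 1, 2064. With p = 2064 - 1 = 2063: (p + p//4 - p//100 + p//400) mod 7 = (2063 + 515 - 20 + 5) mod 7 = 2563 mod 7 = 1 -> Tuesday (Mon=0 ... Sun=6)
Day of year: 265; offset = 264
Weekday index = (1 + 264) mod 7 = 6 -> Sunday
Weekend days: Saturday, Sunday

Yes


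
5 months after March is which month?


March is month 3
3 + 5 = 8

August


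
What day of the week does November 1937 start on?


Target: November 1, 1937
Anchor: Jan 1, 1937. With p = 1937 - 1 = 1936: (p + p//4 - p//100 + p//400) mod 7 = (1936 + 484 - 19 + 4) mod 7 = 2405 mod 7 = 4 -> Friday (Mon=0 ... Sun=6)
Days before November (Jan-Oct): 304 days
Weekday index = (4 + 304) mod 7 = 0

Monday


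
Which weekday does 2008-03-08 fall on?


Date: March 8, 2008
Anchor: Jan 1, 2008. With p = 2008 - 1 = 2007: (p + p//4 - p//100 + p//400) mod 7 = (2007 + 501 - 20 + 5) mod 7 = 2493 mod 7 = 1 -> Tuesday (Mon=0 ... Sun=6)
Days before March (Jan-Feb): 60; offset = 60 + 8 - 1 = 67
Weekday index = (1 + 67) mod 7 = 5

Day of the week: Saturday


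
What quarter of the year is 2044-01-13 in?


Month: January (month 1)
Q1: Jan-Mar, Q2: Apr-Jun, Q3: Jul-Sep, Q4: Oct-Dec

Q1


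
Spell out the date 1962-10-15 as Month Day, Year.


ISO 1962-10-15 parses as year=1962, month=10, day=15
Month 10 -> October

October 15, 1962


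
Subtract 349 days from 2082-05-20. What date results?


Start: 2082-05-20, subtract 349 days
Back 20 days from May 20 reaches April 30, 2082 -> 329 left
April 2082 has 30 days -> back to March 31, 2082 -> 299 left
March 2082 has 31 days -> back to February 28, 2082 -> 268 left
February 2082 has 28 days -> back to January 31, 2082 -> 240 left
January 2082 has 31 days -> back to December 31, 2081 -> 209 left
December 2081 has 31 days -> back to November 30, 2081 -> 178 left
November 2081 has 30 days -> back to October 31, 2081 -> 148 left
October 2081 has 31 days -> back to September 30, 2081 -> 117 left
September 2081 has 30 days -> back to August 31, 2081 -> 87 left
August 2081 has 31 days -> back to July 31, 2081 -> 56 left
July 2081 has 31 days -> back to June 30, 2081 -> 25 left
June 2081: 30 - 25 = 5 -> lands on June 5

Result: 2081-06-05


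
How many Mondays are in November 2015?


November 2015 has 30 days
Anchor: Jan 1, 2015. With p = 2015 - 1 = 2014: (p + p//4 - p//100 + p//400) mod 7 = (2014 + 503 - 20 + 5) mod 7 = 2502 mod 7 = 3 -> Thursday (Mon=0 ... Sun=6)
Days before November (Jan-Oct): 304; November 1 index = (3 + 304) mod 7 = 6 -> Sunday
First Monday is November 2
Mondays: 2, 9, 16, 23, 30

5 Mondays


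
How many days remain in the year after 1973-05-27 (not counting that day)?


Day of year: 147 of 365
Remaining = 365 - 147

218 days


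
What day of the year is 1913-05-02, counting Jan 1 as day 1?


Date: May 2, 1913
Days in months 1 through 4: 120
Plus 2 days in May

Day of year: 122


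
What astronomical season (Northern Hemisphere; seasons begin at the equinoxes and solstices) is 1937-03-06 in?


Date: March 6
Astronomical Winter (approx.; exact equinox/solstice day varies by year): December 21 to March 19
March 6 falls within the Winter window

Winter


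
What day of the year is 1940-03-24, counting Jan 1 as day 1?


Date: March 24, 1940
Days in months 1 through 2: 60
Plus 24 days in March

Day of year: 84


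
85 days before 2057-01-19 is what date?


Start: 2057-01-19, subtract 85 days
Back 19 days from January 19 reaches December 31, 2056 -> 66 left
December 2056 has 31 days -> back to November 30, 2056 -> 35 left
November 2056 has 30 days -> back to October 31, 2056 -> 5 left
October 2056: 31 - 5 = 26 -> lands on October 26

Result: 2056-10-26


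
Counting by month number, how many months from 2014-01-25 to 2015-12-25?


From January 2014 to December 2015
1 year * 12 = 12 months, plus 11 months = 23

23 months


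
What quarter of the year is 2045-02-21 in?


Month: February (month 2)
Q1: Jan-Mar, Q2: Apr-Jun, Q3: Jul-Sep, Q4: Oct-Dec

Q1


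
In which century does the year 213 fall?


Century = (year - 1) // 100 + 1
= (213 - 1) // 100 + 1
= 212 // 100 + 1
= 2 + 1

3rd century


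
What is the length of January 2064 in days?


January 2064

31 days


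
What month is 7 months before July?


July is month 7
7 - 7 = 0; wrap: 0 + 12 = 12

December


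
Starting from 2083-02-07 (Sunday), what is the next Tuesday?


Current: Sunday
Target: Tuesday
Days ahead: 2

Next Tuesday: 2083-02-09


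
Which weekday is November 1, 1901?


Target: November 1, 1901
Anchor: Jan 1, 1901. With p = 1901 - 1 = 1900: (p + p//4 - p//100 + p//400) mod 7 = (1900 + 475 - 19 + 4) mod 7 = 2360 mod 7 = 1 -> Tuesday (Mon=0 ... Sun=6)
Days before November (Jan-Oct): 304 days
Weekday index = (1 + 304) mod 7 = 4

Friday


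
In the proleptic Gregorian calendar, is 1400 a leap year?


Gregorian leap year rule: divisible by 4, but not by 100, unless also by 400.
1400 is divisible by 100 but not 400 -> not a leap year

No


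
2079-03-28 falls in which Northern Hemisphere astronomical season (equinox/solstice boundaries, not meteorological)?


Date: March 28
Astronomical Spring (approx.; exact equinox/solstice day varies by year): March 20 to June 20
March 28 falls within the Spring window

Spring


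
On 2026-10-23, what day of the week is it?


Date: October 23, 2026
Anchor: Jan 1, 2026. With p = 2026 - 1 = 2025: (p + p//4 - p//100 + p//400) mod 7 = (2025 + 506 - 20 + 5) mod 7 = 2516 mod 7 = 3 -> Thursday (Mon=0 ... Sun=6)
Days before October (Jan-Sep): 273; offset = 273 + 23 - 1 = 295
Weekday index = (3 + 295) mod 7 = 4

Day of the week: Friday


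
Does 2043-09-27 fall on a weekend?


Anchor: Jan 1, 2043. With p = 2043 - 1 = 2042: (p + p//4 - p//100 + p//400) mod 7 = (2042 + 510 - 20 + 5) mod 7 = 2537 mod 7 = 3 -> Thursday (Mon=0 ... Sun=6)
Day of year: 270; offset = 269
Weekday index = (3 + 269) mod 7 = 6 -> Sunday
Weekend days: Saturday, Sunday

Yes


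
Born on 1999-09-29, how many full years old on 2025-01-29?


Birth: 1999-09-29
Reference: 2025-01-29
Year difference: 2025 - 1999 = 26
Birthday not yet reached in 2025, subtract 1

25 years old


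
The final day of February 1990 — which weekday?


February 1990 has 28 days
Anchor: Jan 1, 1990. With p = 1990 - 1 = 1989: (p + p//4 - p//100 + p//400) mod 7 = (1989 + 497 - 19 + 4) mod 7 = 2471 mod 7 = 0 -> Monday (Mon=0 ... Sun=6)
Days before February (Jan): 31; February 1 index = (0 + 31) mod 7 = 3 -> Thursday
Last day offset: 28 - 1 = 27 days
Weekday index = (3 + 27) mod 7 = 2

Wednesday, February 28


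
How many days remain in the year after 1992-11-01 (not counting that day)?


Day of year: 306 of 366
Remaining = 366 - 306

60 days


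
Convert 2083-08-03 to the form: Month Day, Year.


ISO 2083-08-03 parses as year=2083, month=08, day=03
Month 8 -> August

August 3, 2083


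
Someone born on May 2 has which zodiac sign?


Date: May 2
Conventional tropical zodiac dates: Taurus from April 20 onward; Gemini starts May 21
May 2 falls within the Taurus range

Taurus


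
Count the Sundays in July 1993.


July 1993 has 31 days
Anchor: Jan 1, 1993. With p = 1993 - 1 = 1992: (p + p//4 - p//100 + p//400) mod 7 = (1992 + 498 - 19 + 4) mod 7 = 2475 mod 7 = 4 -> Friday (Mon=0 ... Sun=6)
Days before July (Jan-Jun): 181; July 1 index = (4 + 181) mod 7 = 3 -> Thursday
First Sunday is July 4
Sundays: 4, 11, 18, 25

4 Sundays


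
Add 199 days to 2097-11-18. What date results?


Start: 2097-11-18, add 199 days
November 2097 has 30 days: 30 - 18 = 12 days to November 30 -> 187 left
December 2097 has 31 days -> 156 left
January 2098 has 31 days -> 125 left
February 2098 has 28 days -> 97 left
March 2098 has 31 days -> 66 left
April 2098 has 30 days -> 36 left
May 2098 has 31 days -> 5 left
June 2098: 5 <= 30 -> lands on June 5

Result: 2098-06-05


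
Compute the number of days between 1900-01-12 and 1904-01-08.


From 1900-01-12 to 1904-01-08
1900-01-12: day of year = 12
1904-01-08: day of year = 8
Rest of 1900: 365 - 12 = 353
Full years 1901 (365), 1902 (365), 1903 (365): 1095
Total = 353 + 1095 + 8 = 1456

1456 days


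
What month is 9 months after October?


October is month 10
10 + 9 = 19; wrap: 19 - 12 = 7

July


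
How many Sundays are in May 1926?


May 1926 has 31 days
Anchor: Jan 1, 1926. With p = 1926 - 1 = 1925: (p + p//4 - p//100 + p//400) mod 7 = (1925 + 481 - 19 + 4) mod 7 = 2391 mod 7 = 4 -> Friday (Mon=0 ... Sun=6)
Days before May (Jan-Apr): 120; May 1 index = (4 + 120) mod 7 = 5 -> Saturday
First Sunday is May 2
Sundays: 2, 9, 16, 23, 30

5 Sundays


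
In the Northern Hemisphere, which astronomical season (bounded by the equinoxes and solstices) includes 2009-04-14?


Date: April 14
Astronomical Spring (approx.; exact equinox/solstice day varies by year): March 20 to June 20
April 14 falls within the Spring window

Spring


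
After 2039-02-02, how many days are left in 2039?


Day of year: 33 of 365
Remaining = 365 - 33

332 days


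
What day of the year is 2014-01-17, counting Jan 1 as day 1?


Date: January 17, 2014
No months before January
Plus 17 days in January

Day of year: 17


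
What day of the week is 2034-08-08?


Date: August 8, 2034
Anchor: Jan 1, 2034. With p = 2034 - 1 = 2033: (p + p//4 - p//100 + p//400) mod 7 = (2033 + 508 - 20 + 5) mod 7 = 2526 mod 7 = 6 -> Sunday (Mon=0 ... Sun=6)
Days before August (Jan-Jul): 212; offset = 212 + 8 - 1 = 219
Weekday index = (6 + 219) mod 7 = 1

Day of the week: Tuesday


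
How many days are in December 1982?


December 1982

31 days


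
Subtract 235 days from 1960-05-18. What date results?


Start: 1960-05-18, subtract 235 days
Back 18 days from May 18 reaches April 30, 1960 -> 217 left
April 1960 has 30 days -> back to March 31, 1960 -> 187 left
March 1960 has 31 days -> back to February 29, 1960 -> 156 left
February 1960 has 29 days -> back to January 31, 1960 -> 127 left
January 1960 has 31 days -> back to December 31, 1959 -> 96 left
December 1959 has 31 days -> back to November 30, 1959 -> 65 left
November 1959 has 30 days -> back to October 31, 1959 -> 35 left
October 1959 has 31 days -> back to September 30, 1959 -> 4 left
September 1959: 30 - 4 = 26 -> lands on September 26

Result: 1959-09-26


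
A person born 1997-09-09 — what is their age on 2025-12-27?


Birth: 1997-09-09
Reference: 2025-12-27
Year difference: 2025 - 1997 = 28

28 years old


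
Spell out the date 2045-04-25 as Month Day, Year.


ISO 2045-04-25 parses as year=2045, month=04, day=25
Month 4 -> April

April 25, 2045


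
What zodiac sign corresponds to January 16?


Date: January 16
Conventional tropical zodiac dates: Capricorn from December 22 onward; Aquarius starts January 20
January 16 falls within the Capricorn range

Capricorn


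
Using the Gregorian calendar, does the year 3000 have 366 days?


Gregorian leap year rule: divisible by 4, but not by 100, unless also by 400.
3000 is divisible by 100 but not 400 -> not a leap year

No


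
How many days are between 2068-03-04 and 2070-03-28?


From 2068-03-04 to 2070-03-28
2068-03-04: days before March = 31 + 29 = 60 (2068 is a leap year); day of year = 60 + 4 = 64
2070-03-28: days before March = 31 + 28 = 59 (2070 is not a leap year); day of year = 59 + 28 = 87
Rest of 2068: 366 - 64 = 302
Full years 2069 (365): 365
Total = 302 + 365 + 87 = 754

754 days


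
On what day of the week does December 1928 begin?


Target: December 1, 1928
Anchor: Jan 1, 1928. With p = 1928 - 1 = 1927: (p + p//4 - p//100 + p//400) mod 7 = (1927 + 481 - 19 + 4) mod 7 = 2393 mod 7 = 6 -> Sunday (Mon=0 ... Sun=6)
Days before December (Jan-Nov): 335 days
Weekday index = (6 + 335) mod 7 = 5

Saturday


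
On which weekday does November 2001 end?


November 2001 has 30 days
Anchor: Jan 1, 2001. With p = 2001 - 1 = 2000: (p + p//4 - p//100 + p//400) mod 7 = (2000 + 500 - 20 + 5) mod 7 = 2485 mod 7 = 0 -> Monday (Mon=0 ... Sun=6)
Days before November (Jan-Oct): 304; November 1 index = (0 + 304) mod 7 = 3 -> Thursday
Last day offset: 30 - 1 = 29 days
Weekday index = (3 + 29) mod 7 = 4

Friday, November 30


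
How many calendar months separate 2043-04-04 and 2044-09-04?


From April 2043 to September 2044
1 year * 12 = 12 months, plus 5 months = 17

17 months


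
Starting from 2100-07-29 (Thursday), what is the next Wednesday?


Current: Thursday
Target: Wednesday
Days ahead: 6

Next Wednesday: 2100-08-04


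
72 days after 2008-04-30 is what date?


Start: 2008-04-30, add 72 days
April 30 is the last day of April 2008 -> 72 left
May 2008 has 31 days -> 41 left
June 2008 has 30 days -> 11 left
July 2008: 11 <= 31 -> lands on July 11

Result: 2008-07-11


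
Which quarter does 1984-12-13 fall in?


Month: December (month 12)
Q1: Jan-Mar, Q2: Apr-Jun, Q3: Jul-Sep, Q4: Oct-Dec

Q4


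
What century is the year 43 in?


Century = (year - 1) // 100 + 1
= (43 - 1) // 100 + 1
= 42 // 100 + 1
= 0 + 1

1st century


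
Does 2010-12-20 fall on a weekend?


Anchor: Jan 1, 2010. With p = 2010 - 1 = 2009: (p + p//4 - p//100 + p//400) mod 7 = (2009 + 502 - 20 + 5) mod 7 = 2496 mod 7 = 4 -> Friday (Mon=0 ... Sun=6)
Day of year: 354; offset = 353
Weekday index = (4 + 353) mod 7 = 0 -> Monday
Weekend days: Saturday, Sunday

No


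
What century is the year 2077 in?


Century = (year - 1) // 100 + 1
= (2077 - 1) // 100 + 1
= 2076 // 100 + 1
= 20 + 1

21st century


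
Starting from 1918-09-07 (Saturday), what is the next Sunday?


Current: Saturday
Target: Sunday
Days ahead: 1

Next Sunday: 1918-09-08


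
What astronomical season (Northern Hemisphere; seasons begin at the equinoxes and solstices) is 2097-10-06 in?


Date: October 6
Astronomical Autumn (approx.; exact equinox/solstice day varies by year): September 22 to December 20
October 6 falls within the Autumn window

Autumn


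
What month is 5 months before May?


May is month 5
5 - 5 = 0; wrap: 0 + 12 = 12

December


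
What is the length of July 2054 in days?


July 2054

31 days


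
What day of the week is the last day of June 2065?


June 2065 has 30 days
Anchor: Jan 1, 2065. With p = 2065 - 1 = 2064: (p + p//4 - p//100 + p//400) mod 7 = (2064 + 516 - 20 + 5) mod 7 = 2565 mod 7 = 3 -> Thursday (Mon=0 ... Sun=6)
Days before June (Jan-May): 151; June 1 index = (3 + 151) mod 7 = 0 -> Monday
Last day offset: 30 - 1 = 29 days
Weekday index = (0 + 29) mod 7 = 1

Tuesday, June 30


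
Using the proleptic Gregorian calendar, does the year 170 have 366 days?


Gregorian leap year rule: divisible by 4, but not by 100, unless also by 400.
170 is not divisible by 4 -> not a leap year

No


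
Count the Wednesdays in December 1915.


December 1915 has 31 days
Anchor: Jan 1, 1915. With p = 1915 - 1 = 1914: (p + p//4 - p//100 + p//400) mod 7 = (1914 + 478 - 19 + 4) mod 7 = 2377 mod 7 = 4 -> Friday (Mon=0 ... Sun=6)
Days before December (Jan-Nov): 334; December 1 index = (4 + 334) mod 7 = 2 -> Wednesday
First Wednesday is December 1
Wednesdays: 1, 8, 15, 22, 29

5 Wednesdays


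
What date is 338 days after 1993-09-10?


Start: 1993-09-10, add 338 days
September 1993 has 30 days: 30 - 10 = 20 days to September 30 -> 318 left
October 1993 has 31 days -> 287 left
November 1993 has 30 days -> 257 left
December 1993 has 31 days -> 226 left
January 1994 has 31 days -> 195 left
February 1994 has 28 days -> 167 left
March 1994 has 31 days -> 136 left
April 1994 has 30 days -> 106 left
May 1994 has 31 days -> 75 left
June 1994 has 30 days -> 45 left
July 1994 has 31 days -> 14 left
August 1994: 14 <= 31 -> lands on August 14

Result: 1994-08-14


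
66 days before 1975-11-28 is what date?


Start: 1975-11-28, subtract 66 days
Back 28 days from November 28 reaches October 31, 1975 -> 38 left
October 1975 has 31 days -> back to September 30, 1975 -> 7 left
September 1975: 30 - 7 = 23 -> lands on September 23

Result: 1975-09-23


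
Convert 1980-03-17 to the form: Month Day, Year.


ISO 1980-03-17 parses as year=1980, month=03, day=17
Month 3 -> March

March 17, 1980


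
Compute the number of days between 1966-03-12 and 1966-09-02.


From 1966-03-12 to 1966-09-02
1966-03-12: days before March = 31 + 28 = 59 (1966 is not a leap year); day of year = 59 + 12 = 71
1966-09-02: days before September = 31 + 28 + 31 + 30 + 31 + 30 + 31 + 31 = 243 (1966 is not a leap year); day of year = 243 + 2 = 245
Same year: 245 - 71 = 174

174 days


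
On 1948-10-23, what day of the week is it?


Date: October 23, 1948
Anchor: Jan 1, 1948. With p = 1948 - 1 = 1947: (p + p//4 - p//100 + p//400) mod 7 = (1947 + 486 - 19 + 4) mod 7 = 2418 mod 7 = 3 -> Thursday (Mon=0 ... Sun=6)
Days before October (Jan-Sep): 274; offset = 274 + 23 - 1 = 296
Weekday index = (3 + 296) mod 7 = 5

Day of the week: Saturday


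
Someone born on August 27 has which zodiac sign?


Date: August 27
Conventional tropical zodiac dates: Virgo from August 23 onward; Libra starts September 23
August 27 falls within the Virgo range

Virgo


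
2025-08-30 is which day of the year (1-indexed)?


Date: August 30, 2025
Days in months 1 through 7: 212
Plus 30 days in August

Day of year: 242


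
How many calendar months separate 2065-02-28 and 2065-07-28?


From February 2065 to July 2065
0 years * 12 = 0 months, plus 5 months = 5

5 months


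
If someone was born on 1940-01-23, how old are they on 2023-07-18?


Birth: 1940-01-23
Reference: 2023-07-18
Year difference: 2023 - 1940 = 83

83 years old


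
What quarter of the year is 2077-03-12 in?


Month: March (month 3)
Q1: Jan-Mar, Q2: Apr-Jun, Q3: Jul-Sep, Q4: Oct-Dec

Q1


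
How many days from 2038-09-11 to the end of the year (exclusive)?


Day of year: 254 of 365
Remaining = 365 - 254

111 days


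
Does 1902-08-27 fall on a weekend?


Anchor: Jan 1, 1902. With p = 1902 - 1 = 1901: (p + p//4 - p//100 + p//400) mod 7 = (1901 + 475 - 19 + 4) mod 7 = 2361 mod 7 = 2 -> Wednesday (Mon=0 ... Sun=6)
Day of year: 239; offset = 238
Weekday index = (2 + 238) mod 7 = 2 -> Wednesday
Weekend days: Saturday, Sunday

No


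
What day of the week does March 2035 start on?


Target: March 1, 2035
Anchor: Jan 1, 2035. With p = 2035 - 1 = 2034: (p + p//4 - p//100 + p//400) mod 7 = (2034 + 508 - 20 + 5) mod 7 = 2527 mod 7 = 0 -> Monday (Mon=0 ... Sun=6)
Days before March (Jan-Feb): 59 days
Weekday index = (0 + 59) mod 7 = 3

Thursday


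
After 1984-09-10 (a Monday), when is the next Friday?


Current: Monday
Target: Friday
Days ahead: 4

Next Friday: 1984-09-14


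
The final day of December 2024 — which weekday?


December 2024 has 31 days
Anchor: Jan 1, 2024. With p = 2024 - 1 = 2023: (p + p//4 - p//100 + p//400) mod 7 = (2023 + 505 - 20 + 5) mod 7 = 2513 mod 7 = 0 -> Monday (Mon=0 ... Sun=6)
Days before December (Jan-Nov): 335; December 1 index = (0 + 335) mod 7 = 6 -> Sunday
Last day offset: 31 - 1 = 30 days
Weekday index = (6 + 30) mod 7 = 1

Tuesday, December 31


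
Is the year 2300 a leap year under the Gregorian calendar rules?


Gregorian leap year rule: divisible by 4, but not by 100, unless also by 400.
2300 is divisible by 100 but not 400 -> not a leap year

No


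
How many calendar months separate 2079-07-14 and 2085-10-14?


From July 2079 to October 2085
6 years * 12 = 72 months, plus 3 months = 75

75 months


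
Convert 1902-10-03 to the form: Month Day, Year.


ISO 1902-10-03 parses as year=1902, month=10, day=03
Month 10 -> October

October 3, 1902


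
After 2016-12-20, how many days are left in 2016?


Day of year: 355 of 366
Remaining = 366 - 355

11 days


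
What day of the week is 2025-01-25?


Date: January 25, 2025
Anchor: Jan 1, 2025. With p = 2025 - 1 = 2024: (p + p//4 - p//100 + p//400) mod 7 = (2024 + 506 - 20 + 5) mod 7 = 2515 mod 7 = 2 -> Wednesday (Mon=0 ... Sun=6)
Days into year = 25 - 1 = 24
Weekday index = (2 + 24) mod 7 = 5

Day of the week: Saturday


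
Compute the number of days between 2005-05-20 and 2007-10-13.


From 2005-05-20 to 2007-10-13
2005-05-20: days before May = 31 + 28 + 31 + 30 = 120 (2005 is not a leap year); day of year = 120 + 20 = 140
2007-10-13: days before October = 31 + 28 + 31 + 30 + 31 + 30 + 31 + 31 + 30 = 273 (2007 is not a leap year); day of year = 273 + 13 = 286
Rest of 2005: 365 - 140 = 225
Full years 2006 (365): 365
Total = 225 + 365 + 286 = 876

876 days


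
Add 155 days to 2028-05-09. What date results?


Start: 2028-05-09, add 155 days
May 2028 has 31 days: 31 - 9 = 22 days to May 31 -> 133 left
June 2028 has 30 days -> 103 left
July 2028 has 31 days -> 72 left
August 2028 has 31 days -> 41 left
September 2028 has 30 days -> 11 left
October 2028: 11 <= 31 -> lands on October 11

Result: 2028-10-11


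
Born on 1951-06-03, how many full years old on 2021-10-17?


Birth: 1951-06-03
Reference: 2021-10-17
Year difference: 2021 - 1951 = 70

70 years old


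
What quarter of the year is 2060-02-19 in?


Month: February (month 2)
Q1: Jan-Mar, Q2: Apr-Jun, Q3: Jul-Sep, Q4: Oct-Dec

Q1


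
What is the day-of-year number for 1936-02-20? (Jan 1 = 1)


Date: February 20, 1936
Days in months 1 through 1: 31
Plus 20 days in February

Day of year: 51


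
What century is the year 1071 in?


Century = (year - 1) // 100 + 1
= (1071 - 1) // 100 + 1
= 1070 // 100 + 1
= 10 + 1

11th century


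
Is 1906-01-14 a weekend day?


Anchor: Jan 1, 1906. With p = 1906 - 1 = 1905: (p + p//4 - p//100 + p//400) mod 7 = (1905 + 476 - 19 + 4) mod 7 = 2366 mod 7 = 0 -> Monday (Mon=0 ... Sun=6)
Day of year: 14; offset = 13
Weekday index = (0 + 13) mod 7 = 6 -> Sunday
Weekend days: Saturday, Sunday

Yes


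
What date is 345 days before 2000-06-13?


Start: 2000-06-13, subtract 345 days
Back 13 days from June 13 reaches May 31, 2000 -> 332 left
May 2000 has 31 days -> back to April 30, 2000 -> 301 left
April 2000 has 30 days -> back to March 31, 2000 -> 271 left
March 2000 has 31 days -> back to February 29, 2000 -> 240 left
February 2000 has 29 days -> back to January 31, 2000 -> 211 left
January 2000 has 31 days -> back to December 31, 1999 -> 180 left
December 1999 has 31 days -> back to November 30, 1999 -> 149 left
November 1999 has 30 days -> back to October 31, 1999 -> 119 left
October 1999 has 31 days -> back to September 30, 1999 -> 88 left
September 1999 has 30 days -> back to August 31, 1999 -> 58 left
August 1999 has 31 days -> back to July 31, 1999 -> 27 left
July 1999: 31 - 27 = 4 -> lands on July 4

Result: 1999-07-04


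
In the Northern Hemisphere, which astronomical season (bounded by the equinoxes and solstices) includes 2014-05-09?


Date: May 9
Astronomical Spring (approx.; exact equinox/solstice day varies by year): March 20 to June 20
May 9 falls within the Spring window

Spring


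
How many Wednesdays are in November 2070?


November 2070 has 30 days
Anchor: Jan 1, 2070. With p = 2070 - 1 = 2069: (p + p//4 - p//100 + p//400) mod 7 = (2069 + 517 - 20 + 5) mod 7 = 2571 mod 7 = 2 -> Wednesday (Mon=0 ... Sun=6)
Days before November (Jan-Oct): 304; November 1 index = (2 + 304) mod 7 = 5 -> Saturday
First Wednesday is November 5
Wednesdays: 5, 12, 19, 26

4 Wednesdays


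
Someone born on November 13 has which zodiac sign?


Date: November 13
Conventional tropical zodiac dates: Scorpio from October 23 onward; Sagittarius starts November 22
November 13 falls within the Scorpio range

Scorpio


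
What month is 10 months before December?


December is month 12
12 - 10 = 2

February


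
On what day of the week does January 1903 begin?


Target: January 1, 1903
Anchor: Jan 1, 1903. With p = 1903 - 1 = 1902: (p + p//4 - p//100 + p//400) mod 7 = (1902 + 475 - 19 + 4) mod 7 = 2362 mod 7 = 3 -> Thursday (Mon=0 ... Sun=6)
Offset from anchor: 0 days
Weekday index = (3 + 0) mod 7 = 3

Thursday


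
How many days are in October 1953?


October 1953

31 days


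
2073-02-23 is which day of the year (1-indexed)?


Date: February 23, 2073
Days in months 1 through 1: 31
Plus 23 days in February

Day of year: 54


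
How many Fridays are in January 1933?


January 1933 has 31 days
Anchor: Jan 1, 1933. With p = 1933 - 1 = 1932: (p + p//4 - p//100 + p//400) mod 7 = (1932 + 483 - 19 + 4) mod 7 = 2400 mod 7 = 6 -> Sunday (Mon=0 ... Sun=6)
January 1 is the anchor itself -> Sunday
First Friday is January 6
Fridays: 6, 13, 20, 27

4 Fridays


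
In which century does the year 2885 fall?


Century = (year - 1) // 100 + 1
= (2885 - 1) // 100 + 1
= 2884 // 100 + 1
= 28 + 1

29th century


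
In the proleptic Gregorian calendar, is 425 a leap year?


Gregorian leap year rule: divisible by 4, but not by 100, unless also by 400.
425 is not divisible by 4 -> not a leap year

No


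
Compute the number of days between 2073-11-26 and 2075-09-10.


From 2073-11-26 to 2075-09-10
2073-11-26: days before November = 31 + 28 + 31 + 30 + 31 + 30 + 31 + 31 + 30 + 31 = 304 (2073 is not a leap year); day of year = 304 + 26 = 330
2075-09-10: days before September = 31 + 28 + 31 + 30 + 31 + 30 + 31 + 31 = 243 (2075 is not a leap year); day of year = 243 + 10 = 253
Rest of 2073: 365 - 330 = 35
Full years 2074 (365): 365
Total = 35 + 365 + 253 = 653

653 days


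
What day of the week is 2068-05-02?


Date: May 2, 2068
Anchor: Jan 1, 2068. With p = 2068 - 1 = 2067: (p + p//4 - p//100 + p//400) mod 7 = (2067 + 516 - 20 + 5) mod 7 = 2568 mod 7 = 6 -> Sunday (Mon=0 ... Sun=6)
Days before May (Jan-Apr): 121; offset = 121 + 2 - 1 = 122
Weekday index = (6 + 122) mod 7 = 2

Day of the week: Wednesday


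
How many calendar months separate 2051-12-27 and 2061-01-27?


From December 2051 to January 2061
10 years * 12 = 120 months, minus 11 months = 109

109 months


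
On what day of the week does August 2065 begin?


Target: August 1, 2065
Anchor: Jan 1, 2065. With p = 2065 - 1 = 2064: (p + p//4 - p//100 + p//400) mod 7 = (2064 + 516 - 20 + 5) mod 7 = 2565 mod 7 = 3 -> Thursday (Mon=0 ... Sun=6)
Days before August (Jan-Jul): 212 days
Weekday index = (3 + 212) mod 7 = 5

Saturday


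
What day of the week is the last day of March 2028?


March 2028 has 31 days
Anchor: Jan 1, 2028. With p = 2028 - 1 = 2027: (p + p//4 - p//100 + p//400) mod 7 = (2027 + 506 - 20 + 5) mod 7 = 2518 mod 7 = 5 -> Saturday (Mon=0 ... Sun=6)
Days before March (Jan-Feb): 60; March 1 index = (5 + 60) mod 7 = 2 -> Wednesday
Last day offset: 31 - 1 = 30 days
Weekday index = (2 + 30) mod 7 = 4

Friday, March 31


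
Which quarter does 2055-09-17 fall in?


Month: September (month 9)
Q1: Jan-Mar, Q2: Apr-Jun, Q3: Jul-Sep, Q4: Oct-Dec

Q3


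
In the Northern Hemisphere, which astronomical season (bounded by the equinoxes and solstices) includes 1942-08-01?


Date: August 1
Astronomical Summer (approx.; exact equinox/solstice day varies by year): June 21 to September 21
August 1 falls within the Summer window

Summer


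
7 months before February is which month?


February is month 2
2 - 7 = -5; wrap: -5 + 12 = 7

July


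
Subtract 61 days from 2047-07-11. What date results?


Start: 2047-07-11, subtract 61 days
Back 11 days from July 11 reaches June 30, 2047 -> 50 left
June 2047 has 30 days -> back to May 31, 2047 -> 20 left
May 2047: 31 - 20 = 11 -> lands on May 11

Result: 2047-05-11


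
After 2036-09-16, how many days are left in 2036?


Day of year: 260 of 366
Remaining = 366 - 260

106 days


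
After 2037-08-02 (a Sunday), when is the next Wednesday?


Current: Sunday
Target: Wednesday
Days ahead: 3

Next Wednesday: 2037-08-05


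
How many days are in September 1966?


September 1966

30 days


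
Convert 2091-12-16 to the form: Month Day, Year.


ISO 2091-12-16 parses as year=2091, month=12, day=16
Month 12 -> December

December 16, 2091


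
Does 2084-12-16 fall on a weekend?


Anchor: Jan 1, 2084. With p = 2084 - 1 = 2083: (p + p//4 - p//100 + p//400) mod 7 = (2083 + 520 - 20 + 5) mod 7 = 2588 mod 7 = 5 -> Saturday (Mon=0 ... Sun=6)
Day of year: 351; offset = 350
Weekday index = (5 + 350) mod 7 = 5 -> Saturday
Weekend days: Saturday, Sunday

Yes


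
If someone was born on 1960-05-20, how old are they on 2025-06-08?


Birth: 1960-05-20
Reference: 2025-06-08
Year difference: 2025 - 1960 = 65

65 years old


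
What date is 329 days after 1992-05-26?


Start: 1992-05-26, add 329 days
May 1992 has 31 days: 31 - 26 = 5 days to May 31 -> 324 left
June 1992 has 30 days -> 294 left
July 1992 has 31 days -> 263 left
August 1992 has 31 days -> 232 left
September 1992 has 30 days -> 202 left
October 1992 has 31 days -> 171 left
November 1992 has 30 days -> 141 left
December 1992 has 31 days -> 110 left
January 1993 has 31 days -> 79 left
February 1993 has 28 days -> 51 left
March 1993 has 31 days -> 20 left
April 1993: 20 <= 30 -> lands on April 20

Result: 1993-04-20


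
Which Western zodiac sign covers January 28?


Date: January 28
Conventional tropical zodiac dates: Aquarius from January 20 onward; Pisces starts February 19
January 28 falls within the Aquarius range

Aquarius


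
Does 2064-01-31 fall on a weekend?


Anchor: Jan 1, 2064. With p = 2064 - 1 = 2063: (p + p//4 - p//100 + p//400) mod 7 = (2063 + 515 - 20 + 5) mod 7 = 2563 mod 7 = 1 -> Tuesday (Mon=0 ... Sun=6)
Day of year: 31; offset = 30
Weekday index = (1 + 30) mod 7 = 3 -> Thursday
Weekend days: Saturday, Sunday

No


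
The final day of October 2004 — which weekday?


October 2004 has 31 days
Anchor: Jan 1, 2004. With p = 2004 - 1 = 2003: (p + p//4 - p//100 + p//400) mod 7 = (2003 + 500 - 20 + 5) mod 7 = 2488 mod 7 = 3 -> Thursday (Mon=0 ... Sun=6)
Days before October (Jan-Sep): 274; October 1 index = (3 + 274) mod 7 = 4 -> Friday
Last day offset: 31 - 1 = 30 days
Weekday index = (4 + 30) mod 7 = 6

Sunday, October 31


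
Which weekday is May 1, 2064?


Target: May 1, 2064
Anchor: Jan 1, 2064. With p = 2064 - 1 = 2063: (p + p//4 - p//100 + p//400) mod 7 = (2063 + 515 - 20 + 5) mod 7 = 2563 mod 7 = 1 -> Tuesday (Mon=0 ... Sun=6)
Days before May (Jan-Apr): 121 days
Weekday index = (1 + 121) mod 7 = 3

Thursday


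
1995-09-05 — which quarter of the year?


Month: September (month 9)
Q1: Jan-Mar, Q2: Apr-Jun, Q3: Jul-Sep, Q4: Oct-Dec

Q3


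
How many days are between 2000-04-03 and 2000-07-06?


From 2000-04-03 to 2000-07-06
2000-04-03: days before April = 31 + 29 + 31 = 91 (2000 is a leap year); day of year = 91 + 3 = 94
2000-07-06: days before July = 31 + 29 + 31 + 30 + 31 + 30 = 182 (2000 is a leap year); day of year = 182 + 6 = 188
Same year: 188 - 94 = 94

94 days


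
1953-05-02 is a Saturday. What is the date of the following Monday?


Current: Saturday
Target: Monday
Days ahead: 2

Next Monday: 1953-05-04


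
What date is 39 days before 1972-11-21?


Start: 1972-11-21, subtract 39 days
Back 21 days from November 21 reaches October 31, 1972 -> 18 left
October 1972: 31 - 18 = 13 -> lands on October 13

Result: 1972-10-13


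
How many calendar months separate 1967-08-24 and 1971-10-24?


From August 1967 to October 1971
4 years * 12 = 48 months, plus 2 months = 50

50 months


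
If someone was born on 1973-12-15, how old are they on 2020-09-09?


Birth: 1973-12-15
Reference: 2020-09-09
Year difference: 2020 - 1973 = 47
Birthday not yet reached in 2020, subtract 1

46 years old


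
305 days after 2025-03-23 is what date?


Start: 2025-03-23, add 305 days
March 2025 has 31 days: 31 - 23 = 8 days to March 31 -> 297 left
April 2025 has 30 days -> 267 left
May 2025 has 31 days -> 236 left
June 2025 has 30 days -> 206 left
July 2025 has 31 days -> 175 left
August 2025 has 31 days -> 144 left
September 2025 has 30 days -> 114 left
October 2025 has 31 days -> 83 left
November 2025 has 30 days -> 53 left
December 2025 has 31 days -> 22 left
January 2026: 22 <= 31 -> lands on January 22

Result: 2026-01-22


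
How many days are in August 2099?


August 2099

31 days


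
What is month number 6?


Month 6 of 12

June


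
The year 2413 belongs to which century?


Century = (year - 1) // 100 + 1
= (2413 - 1) // 100 + 1
= 2412 // 100 + 1
= 24 + 1

25th century


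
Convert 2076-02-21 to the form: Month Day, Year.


ISO 2076-02-21 parses as year=2076, month=02, day=21
Month 2 -> February

February 21, 2076


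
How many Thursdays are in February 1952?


February 1952 has 29 days
Anchor: Jan 1, 1952. With p = 1952 - 1 = 1951: (p + p//4 - p//100 + p//400) mod 7 = (1951 + 487 - 19 + 4) mod 7 = 2423 mod 7 = 1 -> Tuesday (Mon=0 ... Sun=6)
Days before February (Jan): 31; February 1 index = (1 + 31) mod 7 = 4 -> Friday
First Thursday is February 7
Thursdays: 7, 14, 21, 28

4 Thursdays


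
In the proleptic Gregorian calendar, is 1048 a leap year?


Gregorian leap year rule: divisible by 4, but not by 100, unless also by 400.
1048 is divisible by 4 but not 100 -> leap year

Yes


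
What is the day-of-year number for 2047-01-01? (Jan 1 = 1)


Date: January 1, 2047
No months before January
Plus 1 days in January

Day of year: 1


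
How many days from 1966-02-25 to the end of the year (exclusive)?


Day of year: 56 of 365
Remaining = 365 - 56

309 days


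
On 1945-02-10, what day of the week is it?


Date: February 10, 1945
Anchor: Jan 1, 1945. With p = 1945 - 1 = 1944: (p + p//4 - p//100 + p//400) mod 7 = (1944 + 486 - 19 + 4) mod 7 = 2415 mod 7 = 0 -> Monday (Mon=0 ... Sun=6)
Days before February (Jan): 31; offset = 31 + 10 - 1 = 40
Weekday index = (0 + 40) mod 7 = 5

Day of the week: Saturday


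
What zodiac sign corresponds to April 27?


Date: April 27
Conventional tropical zodiac dates: Taurus from April 20 onward; Gemini starts May 21
April 27 falls within the Taurus range

Taurus


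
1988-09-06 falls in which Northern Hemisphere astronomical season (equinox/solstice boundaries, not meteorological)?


Date: September 6
Astronomical Summer (approx.; exact equinox/solstice day varies by year): June 21 to September 21
September 6 falls within the Summer window

Summer


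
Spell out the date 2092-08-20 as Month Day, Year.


ISO 2092-08-20 parses as year=2092, month=08, day=20
Month 8 -> August

August 20, 2092


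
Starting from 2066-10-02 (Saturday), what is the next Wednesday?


Current: Saturday
Target: Wednesday
Days ahead: 4

Next Wednesday: 2066-10-06


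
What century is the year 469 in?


Century = (year - 1) // 100 + 1
= (469 - 1) // 100 + 1
= 468 // 100 + 1
= 4 + 1

5th century


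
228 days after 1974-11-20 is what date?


Start: 1974-11-20, add 228 days
November 1974 has 30 days: 30 - 20 = 10 days to November 30 -> 218 left
December 1974 has 31 days -> 187 left
January 1975 has 31 days -> 156 left
February 1975 has 28 days -> 128 left
March 1975 has 31 days -> 97 left
April 1975 has 30 days -> 67 left
May 1975 has 31 days -> 36 left
June 1975 has 30 days -> 6 left
July 1975: 6 <= 31 -> lands on July 6

Result: 1975-07-06


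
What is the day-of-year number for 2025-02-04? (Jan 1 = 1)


Date: February 4, 2025
Days in months 1 through 1: 31
Plus 4 days in February

Day of year: 35


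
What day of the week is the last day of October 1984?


October 1984 has 31 days
Anchor: Jan 1, 1984. With p = 1984 - 1 = 1983: (p + p//4 - p//100 + p//400) mod 7 = (1983 + 495 - 19 + 4) mod 7 = 2463 mod 7 = 6 -> Sunday (Mon=0 ... Sun=6)
Days before October (Jan-Sep): 274; October 1 index = (6 + 274) mod 7 = 0 -> Monday
Last day offset: 31 - 1 = 30 days
Weekday index = (0 + 30) mod 7 = 2

Wednesday, October 31


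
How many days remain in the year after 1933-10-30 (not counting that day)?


Day of year: 303 of 365
Remaining = 365 - 303

62 days


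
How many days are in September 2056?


September 2056

30 days


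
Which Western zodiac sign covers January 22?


Date: January 22
Conventional tropical zodiac dates: Aquarius from January 20 onward; Pisces starts February 19
January 22 falls within the Aquarius range

Aquarius


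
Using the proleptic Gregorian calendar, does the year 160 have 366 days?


Gregorian leap year rule: divisible by 4, but not by 100, unless also by 400.
160 is divisible by 4 but not 100 -> leap year

Yes


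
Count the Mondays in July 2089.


July 2089 has 31 days
Anchor: Jan 1, 2089. With p = 2089 - 1 = 2088: (p + p//4 - p//100 + p//400) mod 7 = (2088 + 522 - 20 + 5) mod 7 = 2595 mod 7 = 5 -> Saturday (Mon=0 ... Sun=6)
Days before July (Jan-Jun): 181; July 1 index = (5 + 181) mod 7 = 4 -> Friday
First Monday is July 4
Mondays: 4, 11, 18, 25

4 Mondays


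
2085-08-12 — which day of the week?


Date: August 12, 2085
Anchor: Jan 1, 2085. With p = 2085 - 1 = 2084: (p + p//4 - p//100 + p//400) mod 7 = (2084 + 521 - 20 + 5) mod 7 = 2590 mod 7 = 0 -> Monday (Mon=0 ... Sun=6)
Days before August (Jan-Jul): 212; offset = 212 + 12 - 1 = 223
Weekday index = (0 + 223) mod 7 = 6

Day of the week: Sunday


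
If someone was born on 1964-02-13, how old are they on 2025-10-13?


Birth: 1964-02-13
Reference: 2025-10-13
Year difference: 2025 - 1964 = 61

61 years old


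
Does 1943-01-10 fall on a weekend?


Anchor: Jan 1, 1943. With p = 1943 - 1 = 1942: (p + p//4 - p//100 + p//400) mod 7 = (1942 + 485 - 19 + 4) mod 7 = 2412 mod 7 = 4 -> Friday (Mon=0 ... Sun=6)
Day of year: 10; offset = 9
Weekday index = (4 + 9) mod 7 = 6 -> Sunday
Weekend days: Saturday, Sunday

Yes


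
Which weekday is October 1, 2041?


Target: October 1, 2041
Anchor: Jan 1, 2041. With p = 2041 - 1 = 2040: (p + p//4 - p//100 + p//400) mod 7 = (2040 + 510 - 20 + 5) mod 7 = 2535 mod 7 = 1 -> Tuesday (Mon=0 ... Sun=6)
Days before October (Jan-Sep): 273 days
Weekday index = (1 + 273) mod 7 = 1

Tuesday
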